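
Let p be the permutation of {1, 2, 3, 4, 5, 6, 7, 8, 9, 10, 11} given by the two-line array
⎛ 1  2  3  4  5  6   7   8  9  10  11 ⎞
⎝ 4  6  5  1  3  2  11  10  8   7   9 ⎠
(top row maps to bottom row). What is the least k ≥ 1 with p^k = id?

10

Writing p as disjoint cycles, the cycle lengths are 5, 2, 2, 2.
The order is lcm(5, 2, 2, 2) = 10.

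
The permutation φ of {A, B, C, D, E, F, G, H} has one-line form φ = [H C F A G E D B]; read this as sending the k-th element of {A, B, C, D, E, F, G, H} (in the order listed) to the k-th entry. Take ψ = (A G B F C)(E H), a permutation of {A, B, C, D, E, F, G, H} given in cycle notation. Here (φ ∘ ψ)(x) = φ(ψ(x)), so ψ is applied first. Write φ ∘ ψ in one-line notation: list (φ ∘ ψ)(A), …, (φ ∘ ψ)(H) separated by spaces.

D E H A B F C G

(φ ∘ ψ)(x) = φ(ψ(x)). Computing each image: φ(ψ(A)) = φ(G) = D, φ(ψ(B)) = φ(F) = E, φ(ψ(C)) = φ(A) = H, φ(ψ(D)) = φ(D) = A, φ(ψ(E)) = φ(H) = B, φ(ψ(F)) = φ(C) = F, φ(ψ(G)) = φ(B) = C, φ(ψ(H)) = φ(E) = G.
Hence φ ∘ ψ = [D E H A B F C G].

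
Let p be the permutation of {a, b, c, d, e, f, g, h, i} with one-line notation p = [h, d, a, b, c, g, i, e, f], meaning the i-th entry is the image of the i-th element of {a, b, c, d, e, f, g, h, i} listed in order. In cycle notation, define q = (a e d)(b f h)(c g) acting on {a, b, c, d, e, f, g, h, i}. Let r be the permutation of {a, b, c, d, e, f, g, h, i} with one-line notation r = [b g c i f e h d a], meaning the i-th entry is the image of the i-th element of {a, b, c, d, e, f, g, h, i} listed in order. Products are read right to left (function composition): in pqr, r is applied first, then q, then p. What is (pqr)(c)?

i

(pqr)(c) = p(q(r(c))). r(c) = c, then q(c) = g, then p(g) = i, so the result is i.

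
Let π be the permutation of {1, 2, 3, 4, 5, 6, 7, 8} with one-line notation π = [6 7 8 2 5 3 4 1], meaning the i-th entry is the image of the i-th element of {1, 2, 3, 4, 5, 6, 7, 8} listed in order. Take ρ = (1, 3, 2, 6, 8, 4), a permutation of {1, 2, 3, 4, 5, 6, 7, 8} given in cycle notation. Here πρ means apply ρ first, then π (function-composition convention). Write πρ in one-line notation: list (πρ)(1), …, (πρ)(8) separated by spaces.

(πρ)(x) = π(ρ(x)). Computing each image: π(ρ(1)) = π(3) = 8, π(ρ(2)) = π(6) = 3, π(ρ(3)) = π(2) = 7, π(ρ(4)) = π(1) = 6, π(ρ(5)) = π(5) = 5, π(ρ(6)) = π(8) = 1, π(ρ(7)) = π(7) = 4, π(ρ(8)) = π(4) = 2.
Hence πρ = [8 3 7 6 5 1 4 2].

8 3 7 6 5 1 4 2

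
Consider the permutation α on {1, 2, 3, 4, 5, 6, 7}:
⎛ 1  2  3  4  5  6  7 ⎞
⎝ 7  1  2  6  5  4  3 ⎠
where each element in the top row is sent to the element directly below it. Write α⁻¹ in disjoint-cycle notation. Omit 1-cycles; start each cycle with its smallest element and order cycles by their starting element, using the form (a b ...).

(1 2 3 7)(4 6)

First write α in disjoint cycles: (1 7 3 2)(4 6).
Reversing each cycle (and rotating so the smallest element leads) gives α⁻¹ = (1 2 3 7)(4 6).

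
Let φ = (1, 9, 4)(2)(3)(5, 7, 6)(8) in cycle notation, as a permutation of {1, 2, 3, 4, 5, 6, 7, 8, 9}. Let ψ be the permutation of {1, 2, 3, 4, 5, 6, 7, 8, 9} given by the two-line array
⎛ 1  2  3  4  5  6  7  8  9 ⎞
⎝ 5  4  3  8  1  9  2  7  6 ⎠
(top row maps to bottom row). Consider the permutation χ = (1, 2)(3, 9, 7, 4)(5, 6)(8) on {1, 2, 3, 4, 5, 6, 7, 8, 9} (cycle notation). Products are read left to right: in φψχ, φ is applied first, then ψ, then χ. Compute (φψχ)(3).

9

Chase 3: φ(3) = 3; ψ(3) = 3; χ(3) = 9. Hence (φψχ)(3) = 9.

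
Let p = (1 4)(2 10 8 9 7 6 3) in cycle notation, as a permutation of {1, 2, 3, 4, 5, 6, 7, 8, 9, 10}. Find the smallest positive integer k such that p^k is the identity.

14

The disjoint cycles have lengths 7, 2, 1.
Since disjoint cycles commute, ord(p) = lcm(7, 2) = 14.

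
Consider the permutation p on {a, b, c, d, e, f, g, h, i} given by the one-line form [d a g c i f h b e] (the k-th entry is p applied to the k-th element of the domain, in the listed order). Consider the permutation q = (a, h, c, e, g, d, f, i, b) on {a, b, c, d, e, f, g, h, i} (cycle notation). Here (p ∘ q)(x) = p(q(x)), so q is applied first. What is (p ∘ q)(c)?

q(c) = e, then p(e) = i; composing gives (p ∘ q)(c) = i.

i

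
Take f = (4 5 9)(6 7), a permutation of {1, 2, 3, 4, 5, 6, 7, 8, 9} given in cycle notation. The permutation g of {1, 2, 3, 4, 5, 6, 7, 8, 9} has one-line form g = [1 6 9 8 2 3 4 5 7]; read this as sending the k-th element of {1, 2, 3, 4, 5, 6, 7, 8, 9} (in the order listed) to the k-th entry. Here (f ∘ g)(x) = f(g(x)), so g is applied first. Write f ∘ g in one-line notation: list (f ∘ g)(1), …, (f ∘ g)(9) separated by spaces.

1 7 4 8 2 3 5 9 6

Chase each element through g then f: 1 → 1 → 1; 2 → 6 → 7; 3 → 9 → 4; 4 → 8 → 8; 5 → 2 → 2; 6 → 3 → 3; 7 → 4 → 5; 8 → 5 → 9; 9 → 7 → 6.
So f ∘ g in one-line form is 1 7 4 8 2 3 5 9 6.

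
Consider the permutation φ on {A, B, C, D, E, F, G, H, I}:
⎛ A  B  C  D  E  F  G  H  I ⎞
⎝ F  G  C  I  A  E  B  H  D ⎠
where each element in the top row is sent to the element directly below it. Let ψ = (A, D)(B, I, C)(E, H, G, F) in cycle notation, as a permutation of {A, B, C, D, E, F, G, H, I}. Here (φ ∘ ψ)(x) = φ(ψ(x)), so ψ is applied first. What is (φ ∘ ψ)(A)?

I

(φ ∘ ψ)(A) = φ(ψ(A)). ψ(A) = D, then φ(D) = I. So (φ ∘ ψ)(A) = I.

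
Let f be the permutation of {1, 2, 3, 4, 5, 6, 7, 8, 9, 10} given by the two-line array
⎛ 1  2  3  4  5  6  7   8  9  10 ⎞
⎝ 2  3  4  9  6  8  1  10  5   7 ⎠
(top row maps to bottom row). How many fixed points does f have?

0

No element satisfies f(x) = x, so there are 0 fixed points.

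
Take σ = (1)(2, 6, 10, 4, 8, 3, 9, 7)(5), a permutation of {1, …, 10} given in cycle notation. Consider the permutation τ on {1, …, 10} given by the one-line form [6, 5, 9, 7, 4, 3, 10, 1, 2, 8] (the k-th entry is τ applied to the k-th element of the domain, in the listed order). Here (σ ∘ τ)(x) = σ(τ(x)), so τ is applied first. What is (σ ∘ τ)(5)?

8

First apply τ: τ(5) = 4, then σ(4) = 8. Thus (σ ∘ τ)(5) = 8.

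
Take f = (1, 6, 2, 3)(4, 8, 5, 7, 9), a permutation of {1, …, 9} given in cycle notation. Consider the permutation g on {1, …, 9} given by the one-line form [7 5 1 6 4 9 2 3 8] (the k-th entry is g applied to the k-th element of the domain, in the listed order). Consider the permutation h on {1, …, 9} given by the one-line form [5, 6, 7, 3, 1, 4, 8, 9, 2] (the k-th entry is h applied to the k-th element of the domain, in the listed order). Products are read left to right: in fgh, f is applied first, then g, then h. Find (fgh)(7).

9

(fgh)(7) = h(g(f(7))). f(7) = 9, then g(9) = 8, then h(8) = 9, so the result is 9.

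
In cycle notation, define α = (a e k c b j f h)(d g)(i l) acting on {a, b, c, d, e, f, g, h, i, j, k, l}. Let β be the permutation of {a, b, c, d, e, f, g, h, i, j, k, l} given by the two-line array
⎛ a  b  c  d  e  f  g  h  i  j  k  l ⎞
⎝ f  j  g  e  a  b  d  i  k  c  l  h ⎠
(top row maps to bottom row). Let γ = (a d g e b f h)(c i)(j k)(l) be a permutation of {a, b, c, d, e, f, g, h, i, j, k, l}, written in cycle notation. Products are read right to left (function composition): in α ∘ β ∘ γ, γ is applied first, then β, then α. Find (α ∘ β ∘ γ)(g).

(α ∘ β ∘ γ)(g) = α(β(γ(g))). γ(g) = e, then β(e) = a, then α(a) = e, so the result is e.

e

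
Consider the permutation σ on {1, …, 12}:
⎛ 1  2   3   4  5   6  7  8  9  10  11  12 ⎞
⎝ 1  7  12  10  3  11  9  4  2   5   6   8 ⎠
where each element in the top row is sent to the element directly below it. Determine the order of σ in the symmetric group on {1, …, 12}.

The disjoint-cycle form of σ has cycle lengths 6, 3, 2, 1.
Since disjoint cycles commute, ord(σ) = lcm(6, 3, 2) = 6.

6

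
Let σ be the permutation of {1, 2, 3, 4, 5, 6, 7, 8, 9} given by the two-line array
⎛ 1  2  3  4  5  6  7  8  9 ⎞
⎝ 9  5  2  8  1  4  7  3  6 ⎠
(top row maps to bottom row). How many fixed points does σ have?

1

The fixed points (elements with σ(x) = x) are {7}, so there is 1.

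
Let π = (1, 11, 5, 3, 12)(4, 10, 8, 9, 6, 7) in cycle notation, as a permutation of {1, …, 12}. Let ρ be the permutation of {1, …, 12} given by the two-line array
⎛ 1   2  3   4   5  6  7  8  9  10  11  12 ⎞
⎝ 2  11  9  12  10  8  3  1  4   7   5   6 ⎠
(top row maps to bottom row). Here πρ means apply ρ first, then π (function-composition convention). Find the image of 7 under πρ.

ρ(7) = 3, then π(3) = 12; composing gives (πρ)(7) = 12.

12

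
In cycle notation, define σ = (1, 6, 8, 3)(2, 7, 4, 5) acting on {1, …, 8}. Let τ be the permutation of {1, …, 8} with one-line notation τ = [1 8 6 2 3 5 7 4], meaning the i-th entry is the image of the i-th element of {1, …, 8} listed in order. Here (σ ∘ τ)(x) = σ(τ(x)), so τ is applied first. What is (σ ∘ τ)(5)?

τ(5) = 3, then σ(3) = 1; composing gives (σ ∘ τ)(5) = 1.

1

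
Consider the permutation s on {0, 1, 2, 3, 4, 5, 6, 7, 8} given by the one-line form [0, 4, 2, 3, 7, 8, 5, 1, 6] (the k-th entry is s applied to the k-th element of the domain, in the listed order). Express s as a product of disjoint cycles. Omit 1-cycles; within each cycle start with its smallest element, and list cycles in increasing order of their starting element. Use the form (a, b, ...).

(1, 4, 7)(5, 8, 6)

Start at 1 and follow images: 1 → 4 → 7 → 1, giving the cycle (1, 4, 7).
Continuing from each remaining unvisited element yields (1, 4, 7)(5, 8, 6).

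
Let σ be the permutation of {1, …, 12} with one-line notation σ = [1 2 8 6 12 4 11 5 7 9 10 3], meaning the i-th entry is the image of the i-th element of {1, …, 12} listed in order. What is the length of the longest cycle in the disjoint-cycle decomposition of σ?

4

Decomposing into disjoint cycles gives (3, 8, 5, 12)(4, 6)(7, 11, 10, 9); the longest has length 4.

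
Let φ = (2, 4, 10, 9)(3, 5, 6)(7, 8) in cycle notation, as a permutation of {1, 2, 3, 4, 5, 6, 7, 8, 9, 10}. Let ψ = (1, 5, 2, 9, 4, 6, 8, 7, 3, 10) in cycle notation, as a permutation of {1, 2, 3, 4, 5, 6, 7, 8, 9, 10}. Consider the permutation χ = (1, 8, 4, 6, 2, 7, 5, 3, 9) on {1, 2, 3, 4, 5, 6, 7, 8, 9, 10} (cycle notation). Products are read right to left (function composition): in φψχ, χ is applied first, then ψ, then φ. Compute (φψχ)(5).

Apply the permutations in order: χ(5) = 3, then ψ(3) = 10, then φ(10) = 9. So (φψχ)(5) = 9.

9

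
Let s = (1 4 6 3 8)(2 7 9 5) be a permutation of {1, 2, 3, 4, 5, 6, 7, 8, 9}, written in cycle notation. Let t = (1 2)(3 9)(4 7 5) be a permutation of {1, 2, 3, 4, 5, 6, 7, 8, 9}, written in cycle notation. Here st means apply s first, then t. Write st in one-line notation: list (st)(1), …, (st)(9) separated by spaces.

7 5 8 6 1 9 3 2 4

For each element, apply s then t: 1 → 4 → 7; 2 → 7 → 5; 3 → 8 → 8; 4 → 6 → 6; 5 → 2 → 1; 6 → 3 → 9; 7 → 9 → 3; 8 → 1 → 2; 9 → 5 → 4.
Collecting the images, st = [7 5 8 6 1 9 3 2 4].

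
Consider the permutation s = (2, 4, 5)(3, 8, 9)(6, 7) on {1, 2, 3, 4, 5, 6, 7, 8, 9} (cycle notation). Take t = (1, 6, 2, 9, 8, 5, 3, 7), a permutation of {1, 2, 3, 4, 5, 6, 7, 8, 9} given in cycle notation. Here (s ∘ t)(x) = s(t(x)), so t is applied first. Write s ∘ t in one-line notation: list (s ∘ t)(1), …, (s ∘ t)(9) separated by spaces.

For each element, apply t then s: 1 → 6 → 7; 2 → 9 → 3; 3 → 7 → 6; 4 → 4 → 5; 5 → 3 → 8; 6 → 2 → 4; 7 → 1 → 1; 8 → 5 → 2; 9 → 8 → 9.
So s ∘ t in one-line form is 7 3 6 5 8 4 1 2 9.

7 3 6 5 8 4 1 2 9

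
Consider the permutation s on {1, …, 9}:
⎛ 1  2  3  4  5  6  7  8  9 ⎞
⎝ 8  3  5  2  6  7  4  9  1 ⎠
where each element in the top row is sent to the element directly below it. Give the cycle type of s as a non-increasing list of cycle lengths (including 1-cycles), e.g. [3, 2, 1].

[6, 3]

The disjoint cycles are (1 8 9)(2 3 5 6 7 4), with lengths 6, 3 in non-increasing order.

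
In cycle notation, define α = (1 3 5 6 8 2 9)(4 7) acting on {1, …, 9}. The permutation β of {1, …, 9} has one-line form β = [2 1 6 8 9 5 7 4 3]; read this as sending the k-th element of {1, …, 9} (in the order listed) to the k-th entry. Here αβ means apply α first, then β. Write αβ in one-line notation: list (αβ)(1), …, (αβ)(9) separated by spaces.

(αβ)(x) = β(α(x)). Computing each image: β(α(1)) = β(3) = 6, β(α(2)) = β(9) = 3, β(α(3)) = β(5) = 9, β(α(4)) = β(7) = 7, β(α(5)) = β(6) = 5, β(α(6)) = β(8) = 4, β(α(7)) = β(4) = 8, β(α(8)) = β(2) = 1, β(α(9)) = β(1) = 2.
Hence αβ = [6 3 9 7 5 4 8 1 2].

6 3 9 7 5 4 8 1 2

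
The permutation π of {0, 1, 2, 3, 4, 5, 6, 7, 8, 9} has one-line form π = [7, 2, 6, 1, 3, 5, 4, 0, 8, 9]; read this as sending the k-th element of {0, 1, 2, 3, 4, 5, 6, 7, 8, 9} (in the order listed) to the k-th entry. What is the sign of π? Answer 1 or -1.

-1

In disjoint-cycle form the cycle lengths are 5, 2, 1, 1, 1.
A cycle of length ℓ contributes ℓ−1 transpositions, so π is a product of 4 + 1 = 5 transpositions — odd.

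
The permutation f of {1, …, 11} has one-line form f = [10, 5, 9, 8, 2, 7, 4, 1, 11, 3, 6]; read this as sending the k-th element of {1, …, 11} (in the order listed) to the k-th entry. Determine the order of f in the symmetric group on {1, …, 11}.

Decomposing into disjoint cycles gives cycle lengths 9, 2.
The order is lcm(9, 2) = 18.

18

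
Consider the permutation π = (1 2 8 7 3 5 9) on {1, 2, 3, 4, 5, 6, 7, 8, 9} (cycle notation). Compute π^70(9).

9 lies in the 7-cycle (1 2 8 7 3 5 9).
Since the cycle has length 7, π^70 acts on it the same as π^0 (70 mod 7 = 0).
So π^70(9) = 9.

9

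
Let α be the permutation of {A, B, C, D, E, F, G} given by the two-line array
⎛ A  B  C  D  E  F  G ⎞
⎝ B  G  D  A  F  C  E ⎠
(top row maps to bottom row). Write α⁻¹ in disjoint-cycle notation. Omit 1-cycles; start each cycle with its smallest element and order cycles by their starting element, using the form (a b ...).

The cycle decomposition of α is (A B G E F C D).
The inverse reverses every cycle; in canonical form, α⁻¹ = (A D C F E G B).

(A D C F E G B)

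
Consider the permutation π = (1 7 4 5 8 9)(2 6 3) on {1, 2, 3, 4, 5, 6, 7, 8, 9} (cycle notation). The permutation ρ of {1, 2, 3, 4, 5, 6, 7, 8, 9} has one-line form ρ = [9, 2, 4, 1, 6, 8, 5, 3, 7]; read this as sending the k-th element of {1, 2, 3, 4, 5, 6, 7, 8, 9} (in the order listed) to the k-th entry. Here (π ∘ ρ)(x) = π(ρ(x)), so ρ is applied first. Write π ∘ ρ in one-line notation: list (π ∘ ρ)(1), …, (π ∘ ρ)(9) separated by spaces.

1 6 5 7 3 9 8 2 4

(π ∘ ρ)(x) = π(ρ(x)). Computing each image: π(ρ(1)) = π(9) = 1, π(ρ(2)) = π(2) = 6, π(ρ(3)) = π(4) = 5, π(ρ(4)) = π(1) = 7, π(ρ(5)) = π(6) = 3, π(ρ(6)) = π(8) = 9, π(ρ(7)) = π(5) = 8, π(ρ(8)) = π(3) = 2, π(ρ(9)) = π(7) = 4.
Hence π ∘ ρ = [1 6 5 7 3 9 8 2 4].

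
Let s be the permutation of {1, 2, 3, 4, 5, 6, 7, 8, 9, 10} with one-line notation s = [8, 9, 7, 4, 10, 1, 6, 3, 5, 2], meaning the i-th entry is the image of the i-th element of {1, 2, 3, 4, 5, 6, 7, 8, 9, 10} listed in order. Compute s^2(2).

Tracing 2 → 9 → … returns to 2 after 4 steps, so 2 lies in a 4-cycle (2, 9, 5, 10).
Advancing 2 steps from 2: 2 → 9 → 5.

5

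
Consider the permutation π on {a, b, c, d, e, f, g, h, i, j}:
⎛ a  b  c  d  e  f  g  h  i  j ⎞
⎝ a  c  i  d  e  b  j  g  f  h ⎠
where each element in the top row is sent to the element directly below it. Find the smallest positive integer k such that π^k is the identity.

12

The disjoint-cycle form of π has cycle lengths 4, 3, 1, 1, 1.
The order of π is the least common multiple of its cycle lengths: lcm(4, 3) = 12.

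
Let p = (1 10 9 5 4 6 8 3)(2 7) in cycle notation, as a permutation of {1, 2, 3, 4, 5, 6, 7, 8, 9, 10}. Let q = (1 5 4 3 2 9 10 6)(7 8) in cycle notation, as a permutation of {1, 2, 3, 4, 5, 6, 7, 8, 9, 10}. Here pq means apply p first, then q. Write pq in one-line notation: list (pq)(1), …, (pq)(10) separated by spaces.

(pq)(x) = q(p(x)). Computing each image: q(p(1)) = q(10) = 6, q(p(2)) = q(7) = 8, q(p(3)) = q(1) = 5, q(p(4)) = q(6) = 1, q(p(5)) = q(4) = 3, q(p(6)) = q(8) = 7, q(p(7)) = q(2) = 9, q(p(8)) = q(3) = 2, q(p(9)) = q(5) = 4, q(p(10)) = q(9) = 10.
Hence pq = [6 8 5 1 3 7 9 2 4 10].

6 8 5 1 3 7 9 2 4 10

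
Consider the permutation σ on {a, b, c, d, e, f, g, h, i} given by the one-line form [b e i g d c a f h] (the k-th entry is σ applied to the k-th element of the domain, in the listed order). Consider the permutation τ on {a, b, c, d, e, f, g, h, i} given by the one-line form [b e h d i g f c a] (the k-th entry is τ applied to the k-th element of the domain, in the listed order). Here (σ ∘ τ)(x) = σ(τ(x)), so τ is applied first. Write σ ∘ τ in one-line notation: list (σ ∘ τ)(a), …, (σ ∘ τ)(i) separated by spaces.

For each element, apply τ then σ: a → b → e; b → e → d; c → h → f; d → d → g; e → i → h; f → g → a; g → f → c; h → c → i; i → a → b.
Collecting the images, σ ∘ τ = [e d f g h a c i b].

e d f g h a c i b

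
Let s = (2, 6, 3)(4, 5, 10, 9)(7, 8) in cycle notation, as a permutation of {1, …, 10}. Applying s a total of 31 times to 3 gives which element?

2

3 lies in the 3-cycle (2, 6, 3).
On a 3-cycle, s^3 is the identity, so s^31 = s^1 there (31 ≡ 1 mod 3).
Stepping 1 place around the cycle: 3 → 2.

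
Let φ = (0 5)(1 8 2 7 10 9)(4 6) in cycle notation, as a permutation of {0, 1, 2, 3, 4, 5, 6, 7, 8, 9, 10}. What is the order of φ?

The disjoint cycles have lengths 6, 2, 2, 1.
The order is lcm(6, 2, 2) = 6.

6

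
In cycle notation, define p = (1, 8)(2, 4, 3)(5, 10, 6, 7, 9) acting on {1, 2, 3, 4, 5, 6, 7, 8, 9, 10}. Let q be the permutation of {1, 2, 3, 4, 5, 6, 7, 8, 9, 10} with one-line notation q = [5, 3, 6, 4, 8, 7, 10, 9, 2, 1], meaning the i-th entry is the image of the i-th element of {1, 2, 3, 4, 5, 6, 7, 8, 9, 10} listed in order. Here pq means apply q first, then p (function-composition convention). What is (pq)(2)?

q(2) = 3, then p(3) = 2; composing gives (pq)(2) = 2.

2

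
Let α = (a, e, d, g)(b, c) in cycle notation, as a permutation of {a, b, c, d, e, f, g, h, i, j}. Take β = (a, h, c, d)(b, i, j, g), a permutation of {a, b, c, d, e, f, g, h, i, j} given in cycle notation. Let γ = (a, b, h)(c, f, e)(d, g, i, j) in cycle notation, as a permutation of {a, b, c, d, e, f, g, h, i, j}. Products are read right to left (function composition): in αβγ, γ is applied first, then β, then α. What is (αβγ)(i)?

Chase i: γ(i) = j; β(j) = g; α(g) = a. Hence (αβγ)(i) = a.

a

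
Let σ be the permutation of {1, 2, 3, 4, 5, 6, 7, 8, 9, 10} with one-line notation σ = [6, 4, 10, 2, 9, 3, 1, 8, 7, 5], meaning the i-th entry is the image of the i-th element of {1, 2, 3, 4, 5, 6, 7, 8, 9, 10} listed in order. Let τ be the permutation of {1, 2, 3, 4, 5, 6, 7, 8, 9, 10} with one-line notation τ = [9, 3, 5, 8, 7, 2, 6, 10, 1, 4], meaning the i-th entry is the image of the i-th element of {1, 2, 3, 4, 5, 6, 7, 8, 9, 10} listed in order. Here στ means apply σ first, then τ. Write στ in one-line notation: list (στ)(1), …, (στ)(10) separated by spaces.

2 8 4 3 1 5 9 10 6 7

For each element, apply σ then τ: 1 → 6 → 2; 2 → 4 → 8; 3 → 10 → 4; 4 → 2 → 3; 5 → 9 → 1; 6 → 3 → 5; 7 → 1 → 9; 8 → 8 → 10; 9 → 7 → 6; 10 → 5 → 7.
So στ in one-line form is 2 8 4 3 1 5 9 10 6 7.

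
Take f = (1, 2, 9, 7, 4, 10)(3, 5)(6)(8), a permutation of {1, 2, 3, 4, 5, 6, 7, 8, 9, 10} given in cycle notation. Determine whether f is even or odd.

The cycle lengths are 6, 2, 1, 1.
A cycle of length ℓ contributes ℓ−1 transpositions, so f is a product of 5 + 1 = 6 transpositions — even.

even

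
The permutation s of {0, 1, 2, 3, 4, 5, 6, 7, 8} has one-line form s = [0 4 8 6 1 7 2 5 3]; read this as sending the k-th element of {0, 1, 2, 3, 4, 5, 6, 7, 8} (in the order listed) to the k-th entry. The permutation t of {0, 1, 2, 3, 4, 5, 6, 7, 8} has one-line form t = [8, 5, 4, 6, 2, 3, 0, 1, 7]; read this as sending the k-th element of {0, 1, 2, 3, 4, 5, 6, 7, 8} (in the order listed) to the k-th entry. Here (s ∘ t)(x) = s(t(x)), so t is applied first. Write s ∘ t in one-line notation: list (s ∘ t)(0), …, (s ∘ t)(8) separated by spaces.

3 7 1 2 8 6 0 4 5

(s ∘ t)(x) = s(t(x)). Computing each image: s(t(0)) = s(8) = 3, s(t(1)) = s(5) = 7, s(t(2)) = s(4) = 1, s(t(3)) = s(6) = 2, s(t(4)) = s(2) = 8, s(t(5)) = s(3) = 6, s(t(6)) = s(0) = 0, s(t(7)) = s(1) = 4, s(t(8)) = s(7) = 5.
Hence s ∘ t = [3 7 1 2 8 6 0 4 5].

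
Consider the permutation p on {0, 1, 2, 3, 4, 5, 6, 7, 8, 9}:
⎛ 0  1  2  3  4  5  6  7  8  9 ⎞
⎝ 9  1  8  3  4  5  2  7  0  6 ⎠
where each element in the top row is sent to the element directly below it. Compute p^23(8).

Tracing 8 → 0 → … returns to 8 after 5 steps, so 8 lies in a 5-cycle (0, 9, 6, 2, 8).
Powers repeat with period 5 on this cycle, and 23 mod 5 = 3, so p^23(8) = p^3(8).
Advancing 3 steps from 8: 8 → 0 → 9 → 6.

6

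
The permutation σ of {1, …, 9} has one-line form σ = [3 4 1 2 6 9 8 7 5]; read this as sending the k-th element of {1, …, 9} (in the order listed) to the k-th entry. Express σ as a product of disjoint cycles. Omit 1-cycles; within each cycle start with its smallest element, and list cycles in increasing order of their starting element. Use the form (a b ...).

(1 3)(2 4)(5 6 9)(7 8)

From 1: 1 → 3 → 1, closing the cycle (1 3).
Repeating from the next unused element and collecting all non-trivial cycles gives (1 3)(2 4)(5 6 9)(7 8).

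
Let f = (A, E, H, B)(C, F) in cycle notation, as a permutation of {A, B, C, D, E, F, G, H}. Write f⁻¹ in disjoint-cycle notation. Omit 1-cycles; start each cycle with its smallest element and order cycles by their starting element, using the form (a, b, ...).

If f sends a → b within a cycle, f⁻¹ sends b → a; equivalently, reverse each cycle.
After reversing and putting each cycle's least element first, f⁻¹ = (A, B, H, E)(C, F).

(A, B, H, E)(C, F)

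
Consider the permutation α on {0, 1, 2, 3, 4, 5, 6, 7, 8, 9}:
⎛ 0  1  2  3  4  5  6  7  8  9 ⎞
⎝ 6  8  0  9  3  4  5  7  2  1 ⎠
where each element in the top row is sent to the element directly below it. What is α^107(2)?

Tracing 2 → 0 → … returns to 2 after 9 steps, so 2 lies in a 9-cycle (0, 6, 5, 4, 3, 9, 1, 8, 2).
Powers repeat with period 9 on this cycle, and 107 mod 9 = 8, so α^107(2) = α^8(2).
Stepping 8 places around the cycle: 2 → 0 → 6 → 5 → 4 → 3 → 9 → 1 → 8.

8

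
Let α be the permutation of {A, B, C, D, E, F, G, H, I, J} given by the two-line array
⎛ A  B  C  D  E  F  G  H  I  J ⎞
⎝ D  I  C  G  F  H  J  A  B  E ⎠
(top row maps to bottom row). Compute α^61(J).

Tracing J → E → … returns to J after 7 steps, so J lies in a 7-cycle (A, D, G, J, E, F, H).
On a 7-cycle, α^7 is the identity, so α^61 = α^5 there (61 ≡ 5 mod 7).
Advancing 5 steps from J: J → E → F → H → A → D.

D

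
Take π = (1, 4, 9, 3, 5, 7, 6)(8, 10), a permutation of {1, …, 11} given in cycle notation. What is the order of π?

The disjoint cycles have lengths 7, 2, 1, 1.
The order is lcm(7, 2) = 14.

14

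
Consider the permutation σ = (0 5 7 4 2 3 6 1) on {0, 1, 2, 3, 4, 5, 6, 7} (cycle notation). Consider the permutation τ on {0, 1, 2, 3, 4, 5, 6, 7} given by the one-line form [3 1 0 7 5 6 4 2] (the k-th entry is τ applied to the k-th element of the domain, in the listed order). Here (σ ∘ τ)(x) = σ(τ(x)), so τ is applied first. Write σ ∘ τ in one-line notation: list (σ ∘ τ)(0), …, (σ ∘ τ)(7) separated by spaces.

6 0 5 4 7 1 2 3

For each element, apply τ then σ: 0 → 3 → 6; 1 → 1 → 0; 2 → 0 → 5; 3 → 7 → 4; 4 → 5 → 7; 5 → 6 → 1; 6 → 4 → 2; 7 → 2 → 3.
So σ ∘ τ in one-line form is 6 0 5 4 7 1 2 3.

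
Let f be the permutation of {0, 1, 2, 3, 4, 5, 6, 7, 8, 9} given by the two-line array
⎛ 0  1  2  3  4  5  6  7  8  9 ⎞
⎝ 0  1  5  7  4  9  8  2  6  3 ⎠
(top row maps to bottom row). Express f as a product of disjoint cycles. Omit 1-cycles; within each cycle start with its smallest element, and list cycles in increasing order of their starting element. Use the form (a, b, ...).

(2, 5, 9, 3, 7)(6, 8)

Iterating f from 2 gives 2 → 5 → 9 → 3 → 7 → 2; that is the 5-cycle (2, 5, 9, 3, 7).
Continuing from each remaining unvisited element yields (2, 5, 9, 3, 7)(6, 8).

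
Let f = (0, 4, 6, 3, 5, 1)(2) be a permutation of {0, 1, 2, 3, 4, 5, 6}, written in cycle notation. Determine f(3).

5

In the cycle (0, 4, 6, 3, 5, 1), 3 is followed by 5, so f(3) = 5.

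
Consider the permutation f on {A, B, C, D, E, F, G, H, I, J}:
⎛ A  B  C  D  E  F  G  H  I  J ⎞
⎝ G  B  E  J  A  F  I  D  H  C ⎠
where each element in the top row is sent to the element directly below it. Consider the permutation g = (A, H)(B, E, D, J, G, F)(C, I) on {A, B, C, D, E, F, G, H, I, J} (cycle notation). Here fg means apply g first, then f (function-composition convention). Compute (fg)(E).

J

(fg)(E) = f(g(E)). g(E) = D, then f(D) = J. So (fg)(E) = J.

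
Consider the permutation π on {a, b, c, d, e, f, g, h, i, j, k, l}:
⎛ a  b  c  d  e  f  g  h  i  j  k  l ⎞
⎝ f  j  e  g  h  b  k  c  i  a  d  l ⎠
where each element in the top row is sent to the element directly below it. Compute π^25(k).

Tracing k → d → … returns to k after 3 steps, so k lies in a 3-cycle (d g k).
On a 3-cycle, π^3 is the identity, so π^25 = π^1 there (25 ≡ 1 mod 3).
Advancing 1 step from k: k → d.

d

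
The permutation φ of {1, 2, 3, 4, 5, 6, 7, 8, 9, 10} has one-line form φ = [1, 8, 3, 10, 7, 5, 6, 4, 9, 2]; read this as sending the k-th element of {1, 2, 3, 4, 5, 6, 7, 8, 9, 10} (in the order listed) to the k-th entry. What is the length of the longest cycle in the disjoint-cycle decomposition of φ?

4

Decomposing into disjoint cycles gives (2, 8, 4, 10)(5, 7, 6); the longest has length 4.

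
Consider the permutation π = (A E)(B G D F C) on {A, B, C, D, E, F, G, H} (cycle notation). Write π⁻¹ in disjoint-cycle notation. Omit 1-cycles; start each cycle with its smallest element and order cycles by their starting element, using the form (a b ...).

The inverse reverses each cycle.
Reversing each cycle of π and rotating so the smallest element leads gives (A E)(B C F D G).

(A E)(B C F D G)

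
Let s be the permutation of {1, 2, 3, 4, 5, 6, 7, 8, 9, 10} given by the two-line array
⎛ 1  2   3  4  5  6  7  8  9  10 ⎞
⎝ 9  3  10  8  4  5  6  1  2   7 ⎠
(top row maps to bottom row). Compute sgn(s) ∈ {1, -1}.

In disjoint-cycle form the cycle lengths are 10.
A cycle is odd iff its length is even; s has 1 even-length cycle, so sgn(s) = (−1)^1 and s is odd.

-1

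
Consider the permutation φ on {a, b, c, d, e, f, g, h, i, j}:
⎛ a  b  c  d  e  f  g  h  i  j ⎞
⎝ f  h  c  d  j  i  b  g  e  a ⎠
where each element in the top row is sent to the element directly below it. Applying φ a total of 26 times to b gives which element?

Tracing b → h → … returns to b after 3 steps, so b lies in a 3-cycle (b, h, g).
On a 3-cycle, φ^3 is the identity, so φ^26 = φ^2 there (26 ≡ 2 mod 3).
Advancing 2 steps from b: b → h → g.

g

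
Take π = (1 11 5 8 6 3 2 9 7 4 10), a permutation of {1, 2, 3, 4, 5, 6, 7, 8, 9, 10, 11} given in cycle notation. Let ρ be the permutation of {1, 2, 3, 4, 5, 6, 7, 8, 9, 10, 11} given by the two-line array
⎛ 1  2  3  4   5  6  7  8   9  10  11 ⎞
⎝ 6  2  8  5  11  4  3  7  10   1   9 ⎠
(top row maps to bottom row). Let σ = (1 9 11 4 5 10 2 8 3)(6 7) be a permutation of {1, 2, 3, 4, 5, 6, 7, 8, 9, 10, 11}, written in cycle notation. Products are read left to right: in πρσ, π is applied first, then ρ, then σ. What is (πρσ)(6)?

3

Chase 6: π(6) = 3; ρ(3) = 8; σ(8) = 3. Hence (πρσ)(6) = 3.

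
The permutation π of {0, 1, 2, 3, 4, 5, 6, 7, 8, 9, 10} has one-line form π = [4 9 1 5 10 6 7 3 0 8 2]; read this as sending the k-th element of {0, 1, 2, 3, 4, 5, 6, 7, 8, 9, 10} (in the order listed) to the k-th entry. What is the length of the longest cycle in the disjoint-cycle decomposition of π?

7

Decomposing into disjoint cycles gives (0 4 10 2 1 9 8)(3 5 6 7); the longest has length 7.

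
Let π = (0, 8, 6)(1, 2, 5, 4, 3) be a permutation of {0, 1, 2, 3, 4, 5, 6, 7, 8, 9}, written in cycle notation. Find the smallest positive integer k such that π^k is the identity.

15

The disjoint cycles have lengths 5, 3, 1, 1.
The order is lcm(5, 3) = 15.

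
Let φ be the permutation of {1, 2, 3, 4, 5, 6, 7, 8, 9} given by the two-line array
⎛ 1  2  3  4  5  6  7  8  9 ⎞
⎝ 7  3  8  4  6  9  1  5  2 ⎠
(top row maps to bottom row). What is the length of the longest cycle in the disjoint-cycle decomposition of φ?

Decomposing into disjoint cycles gives (1 7)(2 3 8 5 6 9); the longest has length 6.

6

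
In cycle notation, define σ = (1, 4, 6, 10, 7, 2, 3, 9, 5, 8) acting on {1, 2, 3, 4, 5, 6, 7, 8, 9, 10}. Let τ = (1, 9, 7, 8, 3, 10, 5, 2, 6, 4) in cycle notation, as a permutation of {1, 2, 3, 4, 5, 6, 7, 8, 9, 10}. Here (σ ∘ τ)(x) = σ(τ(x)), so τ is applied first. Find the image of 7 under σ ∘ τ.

1

τ(7) = 8, then σ(8) = 1; composing gives (σ ∘ τ)(7) = 1.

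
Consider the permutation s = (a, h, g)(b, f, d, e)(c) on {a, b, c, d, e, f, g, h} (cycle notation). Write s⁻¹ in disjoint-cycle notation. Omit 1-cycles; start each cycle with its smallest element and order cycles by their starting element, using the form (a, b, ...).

The inverse reverses each cycle.
After reversing and putting each cycle's least element first, s⁻¹ = (a, g, h)(b, e, d, f).

(a, g, h)(b, e, d, f)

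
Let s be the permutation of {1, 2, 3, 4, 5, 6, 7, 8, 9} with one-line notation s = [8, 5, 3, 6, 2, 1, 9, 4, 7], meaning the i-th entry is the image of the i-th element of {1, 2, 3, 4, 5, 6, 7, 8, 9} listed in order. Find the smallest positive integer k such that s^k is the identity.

4

Writing s as disjoint cycles, the cycle lengths are 4, 2, 2, 1.
The order is lcm(4, 2, 2) = 4.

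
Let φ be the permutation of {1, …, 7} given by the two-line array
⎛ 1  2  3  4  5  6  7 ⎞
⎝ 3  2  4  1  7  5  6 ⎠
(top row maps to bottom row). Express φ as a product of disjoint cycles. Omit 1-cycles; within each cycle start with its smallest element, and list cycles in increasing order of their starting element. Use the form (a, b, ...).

(1, 3, 4)(5, 7, 6)

Iterating φ from 1 gives 1 → 3 → 4 → 1; that is the 3-cycle (1, 3, 4).
Repeating from the next unused element and collecting all non-trivial cycles gives (1, 3, 4)(5, 7, 6).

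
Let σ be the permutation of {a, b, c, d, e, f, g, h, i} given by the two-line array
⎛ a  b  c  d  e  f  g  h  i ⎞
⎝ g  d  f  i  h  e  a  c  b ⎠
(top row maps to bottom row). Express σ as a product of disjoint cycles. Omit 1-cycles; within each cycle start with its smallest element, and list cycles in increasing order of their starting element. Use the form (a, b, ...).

(a, g)(b, d, i)(c, f, e, h)

Iterating σ from a gives a → g → a; that is the 2-cycle (a, g).
Repeating from the next unused element and collecting all non-trivial cycles gives (a, g)(b, d, i)(c, f, e, h).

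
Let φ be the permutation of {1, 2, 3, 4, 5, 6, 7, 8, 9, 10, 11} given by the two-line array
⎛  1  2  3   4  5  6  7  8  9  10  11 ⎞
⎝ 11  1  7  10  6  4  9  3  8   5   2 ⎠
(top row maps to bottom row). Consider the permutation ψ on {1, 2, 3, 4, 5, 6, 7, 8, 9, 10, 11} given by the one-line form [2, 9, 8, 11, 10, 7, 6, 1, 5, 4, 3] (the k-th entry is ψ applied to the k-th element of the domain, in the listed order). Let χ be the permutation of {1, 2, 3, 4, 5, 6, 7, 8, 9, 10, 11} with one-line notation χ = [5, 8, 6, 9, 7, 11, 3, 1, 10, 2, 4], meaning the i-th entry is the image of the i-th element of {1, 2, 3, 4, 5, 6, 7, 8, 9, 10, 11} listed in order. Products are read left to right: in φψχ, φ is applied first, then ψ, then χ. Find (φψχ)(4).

(φψχ)(4) = χ(ψ(φ(4))). φ(4) = 10, then ψ(10) = 4, then χ(4) = 9, so the result is 9.

9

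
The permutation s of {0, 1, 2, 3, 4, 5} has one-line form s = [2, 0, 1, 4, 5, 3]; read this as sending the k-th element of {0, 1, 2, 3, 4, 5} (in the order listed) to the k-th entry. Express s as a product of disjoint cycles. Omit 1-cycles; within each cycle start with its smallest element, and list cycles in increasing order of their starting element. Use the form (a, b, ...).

Iterating s from 0 gives 0 → 2 → 1 → 0; that is the 3-cycle (0, 2, 1).
Repeating from the next unused element and collecting all non-trivial cycles gives (0, 2, 1)(3, 4, 5).

(0, 2, 1)(3, 4, 5)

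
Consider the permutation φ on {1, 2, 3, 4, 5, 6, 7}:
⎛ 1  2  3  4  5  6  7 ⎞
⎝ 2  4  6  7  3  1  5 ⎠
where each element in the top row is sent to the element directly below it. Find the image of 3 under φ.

6

The entry below 3 in the array is 6, so φ(3) = 6.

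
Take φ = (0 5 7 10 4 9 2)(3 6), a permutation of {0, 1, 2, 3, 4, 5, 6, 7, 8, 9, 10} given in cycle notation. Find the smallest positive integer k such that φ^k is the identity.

14

The cycle type of φ is (7, 2, 1, 1).
The order is lcm(7, 2) = 14.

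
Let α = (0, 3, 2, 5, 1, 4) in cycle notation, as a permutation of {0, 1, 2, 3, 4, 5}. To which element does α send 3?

Within (0, 3, 2, 5, 1, 4), 3 ↦ 2.

2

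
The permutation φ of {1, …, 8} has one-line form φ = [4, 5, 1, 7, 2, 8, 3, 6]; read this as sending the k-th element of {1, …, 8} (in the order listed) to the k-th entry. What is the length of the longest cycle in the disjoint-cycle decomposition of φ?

4

Decomposing into disjoint cycles gives (1 4 7 3)(2 5)(6 8); the longest has length 4.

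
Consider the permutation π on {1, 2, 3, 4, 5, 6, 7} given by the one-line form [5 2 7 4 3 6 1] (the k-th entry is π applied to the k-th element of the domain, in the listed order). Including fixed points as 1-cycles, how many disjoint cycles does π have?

The cycle decomposition is (1, 5, 3, 7)(2)(4)(6), which has 4 cycles (counting 1-cycles).

4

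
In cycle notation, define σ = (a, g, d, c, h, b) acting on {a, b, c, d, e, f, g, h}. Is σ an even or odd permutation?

The cycle lengths are 6, 1, 1.
A cycle of length ℓ contributes ℓ−1 transpositions, so σ is a product of 5 transpositions — odd.

odd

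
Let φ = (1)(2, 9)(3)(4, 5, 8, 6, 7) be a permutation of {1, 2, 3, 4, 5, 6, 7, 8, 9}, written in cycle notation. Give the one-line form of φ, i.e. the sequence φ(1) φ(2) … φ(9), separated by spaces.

1 9 3 5 8 7 4 6 2

Image by image: 1↦1, 2↦9, 3↦3, 4↦5, 5↦8, 6↦7, 7↦4, 8↦6, 9↦2.
Listing these in domain order gives 1 9 3 5 8 7 4 6 2.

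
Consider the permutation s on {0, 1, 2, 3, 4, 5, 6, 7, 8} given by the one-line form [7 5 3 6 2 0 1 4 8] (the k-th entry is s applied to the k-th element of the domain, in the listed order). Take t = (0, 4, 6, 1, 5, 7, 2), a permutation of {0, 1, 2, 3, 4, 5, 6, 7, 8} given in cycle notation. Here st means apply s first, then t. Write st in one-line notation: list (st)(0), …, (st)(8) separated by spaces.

2 7 3 1 0 4 5 6 8

Chase each element through s then t: 0 → 7 → 2; 1 → 5 → 7; 2 → 3 → 3; 3 → 6 → 1; 4 → 2 → 0; 5 → 0 → 4; 6 → 1 → 5; 7 → 4 → 6; 8 → 8 → 8.
So st in one-line form is 2 7 3 1 0 4 5 6 8.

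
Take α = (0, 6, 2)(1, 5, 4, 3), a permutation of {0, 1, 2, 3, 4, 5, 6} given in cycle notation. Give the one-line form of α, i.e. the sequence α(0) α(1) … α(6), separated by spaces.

6 5 0 1 3 4 2

Image by image: 0→6, 1→5, 2→0, 3→1, 4→3, 5→4, 6→2.
Listing these in domain order gives 6 5 0 1 3 4 2.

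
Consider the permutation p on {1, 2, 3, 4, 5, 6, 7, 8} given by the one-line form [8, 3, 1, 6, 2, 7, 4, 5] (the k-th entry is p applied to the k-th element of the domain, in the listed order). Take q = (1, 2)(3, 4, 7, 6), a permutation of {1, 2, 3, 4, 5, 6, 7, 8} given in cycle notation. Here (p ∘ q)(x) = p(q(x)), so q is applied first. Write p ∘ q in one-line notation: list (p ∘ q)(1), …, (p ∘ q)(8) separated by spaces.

(p ∘ q)(x) = p(q(x)). Computing each image: p(q(1)) = p(2) = 3, p(q(2)) = p(1) = 8, p(q(3)) = p(4) = 6, p(q(4)) = p(7) = 4, p(q(5)) = p(5) = 2, p(q(6)) = p(3) = 1, p(q(7)) = p(6) = 7, p(q(8)) = p(8) = 5.
Hence p ∘ q = [3 8 6 4 2 1 7 5].

3 8 6 4 2 1 7 5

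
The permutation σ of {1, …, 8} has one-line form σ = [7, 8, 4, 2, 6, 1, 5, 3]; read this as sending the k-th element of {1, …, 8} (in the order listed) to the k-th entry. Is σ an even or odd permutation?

even

In disjoint-cycle form the cycle lengths are 4, 4.
A cycle of length ℓ contributes ℓ−1 transpositions, so σ is a product of 3 + 3 = 6 transpositions — even.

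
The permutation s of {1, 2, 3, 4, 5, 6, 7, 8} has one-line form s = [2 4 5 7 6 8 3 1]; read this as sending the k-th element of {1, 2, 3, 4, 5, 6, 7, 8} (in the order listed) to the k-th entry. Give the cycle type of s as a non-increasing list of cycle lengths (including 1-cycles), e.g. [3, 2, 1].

[8]

The disjoint cycles are (1 2 4 7 3 5 6 8), with lengths 8 in non-increasing order.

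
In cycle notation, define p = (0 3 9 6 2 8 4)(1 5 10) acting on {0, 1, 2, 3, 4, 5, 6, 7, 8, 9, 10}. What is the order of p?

21

The disjoint cycles have lengths 7, 3, 1.
Since disjoint cycles commute, ord(p) = lcm(7, 3) = 21.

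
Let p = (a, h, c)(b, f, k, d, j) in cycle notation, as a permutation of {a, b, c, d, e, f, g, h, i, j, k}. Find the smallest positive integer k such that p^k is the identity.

The disjoint cycles have lengths 5, 3, 1, 1, 1.
Since disjoint cycles commute, ord(p) = lcm(5, 3) = 15.

15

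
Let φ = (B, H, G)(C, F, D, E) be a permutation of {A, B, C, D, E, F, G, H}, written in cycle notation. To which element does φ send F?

D

Within (C, F, D, E), F ↦ D.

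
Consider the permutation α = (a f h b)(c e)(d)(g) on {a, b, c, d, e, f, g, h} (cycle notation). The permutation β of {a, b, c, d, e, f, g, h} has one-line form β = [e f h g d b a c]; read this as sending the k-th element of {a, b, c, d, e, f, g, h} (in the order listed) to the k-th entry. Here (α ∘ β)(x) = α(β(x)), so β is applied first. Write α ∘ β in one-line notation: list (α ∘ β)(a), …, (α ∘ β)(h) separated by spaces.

(α ∘ β)(x) = α(β(x)). Computing each image: α(β(a)) = α(e) = c, α(β(b)) = α(f) = h, α(β(c)) = α(h) = b, α(β(d)) = α(g) = g, α(β(e)) = α(d) = d, α(β(f)) = α(b) = a, α(β(g)) = α(a) = f, α(β(h)) = α(c) = e.
Hence α ∘ β = [c h b g d a f e].

c h b g d a f e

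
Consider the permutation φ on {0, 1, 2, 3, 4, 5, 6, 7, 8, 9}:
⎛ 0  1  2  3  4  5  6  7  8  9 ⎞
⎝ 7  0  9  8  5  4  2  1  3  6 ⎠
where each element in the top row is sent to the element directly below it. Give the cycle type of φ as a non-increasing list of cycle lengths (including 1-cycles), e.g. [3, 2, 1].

[3, 3, 2, 2]

The disjoint cycles are (0, 7, 1)(2, 9, 6)(3, 8)(4, 5), with lengths 3, 3, 2, 2 in non-increasing order.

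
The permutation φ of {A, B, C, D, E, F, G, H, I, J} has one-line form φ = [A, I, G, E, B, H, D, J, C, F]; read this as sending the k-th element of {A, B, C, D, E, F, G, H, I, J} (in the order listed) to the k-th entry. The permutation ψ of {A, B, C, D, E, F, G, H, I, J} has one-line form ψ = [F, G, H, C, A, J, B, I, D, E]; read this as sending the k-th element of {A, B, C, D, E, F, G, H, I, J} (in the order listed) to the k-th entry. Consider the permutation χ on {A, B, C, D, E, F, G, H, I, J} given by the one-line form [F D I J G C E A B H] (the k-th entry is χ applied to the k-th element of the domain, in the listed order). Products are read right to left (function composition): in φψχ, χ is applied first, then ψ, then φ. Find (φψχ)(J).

C

Chase J: χ(J) = H; ψ(H) = I; φ(I) = C. Hence (φψχ)(J) = C.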